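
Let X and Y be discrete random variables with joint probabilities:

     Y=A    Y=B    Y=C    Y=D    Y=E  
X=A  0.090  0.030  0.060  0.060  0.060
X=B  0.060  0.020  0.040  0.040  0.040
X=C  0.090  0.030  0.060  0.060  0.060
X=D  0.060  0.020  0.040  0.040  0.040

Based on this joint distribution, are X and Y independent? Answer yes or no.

yes

Every cell satisfies P(X,Y) = P(X)·P(Y). For instance P(X=C) = 0.300, P(Y=A) = 0.300, and 0.300×0.300 = 0.090 matches the joint entry. So X and Y are independent.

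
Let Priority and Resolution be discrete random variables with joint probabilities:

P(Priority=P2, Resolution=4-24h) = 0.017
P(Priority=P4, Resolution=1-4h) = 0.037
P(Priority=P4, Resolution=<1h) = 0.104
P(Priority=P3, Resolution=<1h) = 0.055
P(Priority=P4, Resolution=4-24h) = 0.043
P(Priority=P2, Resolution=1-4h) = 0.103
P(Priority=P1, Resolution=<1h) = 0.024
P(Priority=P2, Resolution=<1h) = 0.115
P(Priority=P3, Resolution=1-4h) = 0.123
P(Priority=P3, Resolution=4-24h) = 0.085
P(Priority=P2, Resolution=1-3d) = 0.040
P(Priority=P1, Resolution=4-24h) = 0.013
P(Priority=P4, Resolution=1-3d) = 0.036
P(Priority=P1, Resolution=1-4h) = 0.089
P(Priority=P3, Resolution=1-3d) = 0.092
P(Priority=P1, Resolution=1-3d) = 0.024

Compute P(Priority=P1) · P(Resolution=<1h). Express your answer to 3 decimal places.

0.045

P(Priority=P1) = 0.024 + 0.089 + 0.013 + 0.024 = 0.150.
P(Resolution=<1h) = 0.024 + 0.115 + 0.055 + 0.104 = 0.298.
Product: 0.150 × 0.298 = 0.045.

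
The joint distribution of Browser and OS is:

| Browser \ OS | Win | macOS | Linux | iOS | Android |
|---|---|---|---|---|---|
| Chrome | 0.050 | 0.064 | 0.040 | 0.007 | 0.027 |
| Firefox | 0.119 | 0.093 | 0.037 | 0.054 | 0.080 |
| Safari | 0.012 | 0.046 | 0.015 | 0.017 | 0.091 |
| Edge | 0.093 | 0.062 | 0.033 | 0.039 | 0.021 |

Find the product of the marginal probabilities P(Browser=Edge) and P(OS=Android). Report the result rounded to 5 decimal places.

P(Browser=Edge) = 0.093 + 0.062 + 0.033 + 0.039 + 0.021 = 0.248.
P(OS=Android) = 0.027 + 0.080 + 0.091 + 0.021 = 0.219.
Product: 0.248 × 0.219 = 0.05431.

0.05431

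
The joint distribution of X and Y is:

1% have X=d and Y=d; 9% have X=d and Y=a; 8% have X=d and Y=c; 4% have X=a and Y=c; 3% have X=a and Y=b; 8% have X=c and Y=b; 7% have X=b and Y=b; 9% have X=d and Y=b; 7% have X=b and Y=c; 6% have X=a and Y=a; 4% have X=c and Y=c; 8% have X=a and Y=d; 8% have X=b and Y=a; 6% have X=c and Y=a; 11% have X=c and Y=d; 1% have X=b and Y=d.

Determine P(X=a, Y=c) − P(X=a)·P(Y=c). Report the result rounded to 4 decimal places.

P(X=a) = 0.06 + 0.03 + 0.04 + 0.08 = 0.21.
P(Y=c) = 0.04 + 0.07 + 0.04 + 0.08 = 0.23.
P(X=a, Y=c) − P(X=a)P(Y=c) = 0.04 − 0.21×0.23 = -0.0083.

-0.0083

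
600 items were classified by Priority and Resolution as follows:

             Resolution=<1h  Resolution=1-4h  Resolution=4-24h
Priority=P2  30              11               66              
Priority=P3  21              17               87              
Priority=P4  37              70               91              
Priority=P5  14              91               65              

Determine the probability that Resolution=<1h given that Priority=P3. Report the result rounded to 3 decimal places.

Total with Priority=P3: 21 + 17 + 87 = 125.
P(Resolution=<1h | Priority=P3) = 21/125 = 0.168.

0.168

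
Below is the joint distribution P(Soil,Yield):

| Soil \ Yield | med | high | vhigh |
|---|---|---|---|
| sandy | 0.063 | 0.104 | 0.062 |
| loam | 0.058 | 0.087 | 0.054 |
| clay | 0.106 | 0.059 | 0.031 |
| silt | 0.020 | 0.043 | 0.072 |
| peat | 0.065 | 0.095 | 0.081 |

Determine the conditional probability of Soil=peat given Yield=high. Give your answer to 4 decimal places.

P(Yield=high) = 0.104 + 0.087 + 0.059 + 0.043 + 0.095 = 0.388.
P(Soil=peat | Yield=high) = 0.095/0.388 = 0.2448.

0.2448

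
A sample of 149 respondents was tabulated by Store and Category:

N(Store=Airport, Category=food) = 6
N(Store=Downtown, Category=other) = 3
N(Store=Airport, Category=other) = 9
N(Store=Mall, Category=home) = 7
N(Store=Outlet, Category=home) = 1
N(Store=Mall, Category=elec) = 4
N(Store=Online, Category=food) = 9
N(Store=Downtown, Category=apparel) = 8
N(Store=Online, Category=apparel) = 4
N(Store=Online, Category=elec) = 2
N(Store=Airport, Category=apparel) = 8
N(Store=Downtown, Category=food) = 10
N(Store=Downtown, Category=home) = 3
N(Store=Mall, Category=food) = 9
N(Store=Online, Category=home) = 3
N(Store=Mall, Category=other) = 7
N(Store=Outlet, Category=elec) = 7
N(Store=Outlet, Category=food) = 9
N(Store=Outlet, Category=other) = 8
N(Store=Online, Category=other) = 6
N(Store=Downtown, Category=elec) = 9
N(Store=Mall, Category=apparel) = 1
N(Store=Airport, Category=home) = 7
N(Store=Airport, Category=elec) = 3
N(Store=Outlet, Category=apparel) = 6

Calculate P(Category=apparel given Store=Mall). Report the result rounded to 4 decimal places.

Total with Store=Mall: 9 + 1 + 4 + 7 + 7 = 28.
P(Category=apparel | Store=Mall) = 1/28 = 0.0357.

0.0357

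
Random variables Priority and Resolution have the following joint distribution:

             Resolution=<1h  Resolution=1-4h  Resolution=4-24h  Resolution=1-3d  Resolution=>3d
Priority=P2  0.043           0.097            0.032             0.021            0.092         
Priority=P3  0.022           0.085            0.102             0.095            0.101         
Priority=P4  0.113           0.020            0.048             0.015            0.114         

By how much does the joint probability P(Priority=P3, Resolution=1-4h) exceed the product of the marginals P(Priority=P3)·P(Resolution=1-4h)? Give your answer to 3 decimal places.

0.003

P(Priority=P3) = 0.022 + 0.085 + 0.102 + 0.095 + 0.101 = 0.405.
P(Resolution=1-4h) = 0.097 + 0.085 + 0.020 = 0.202.
P(Priority=P3, Resolution=1-4h) − P(Priority=P3)P(Resolution=1-4h) = 0.085 − 0.405×0.202 = 0.003.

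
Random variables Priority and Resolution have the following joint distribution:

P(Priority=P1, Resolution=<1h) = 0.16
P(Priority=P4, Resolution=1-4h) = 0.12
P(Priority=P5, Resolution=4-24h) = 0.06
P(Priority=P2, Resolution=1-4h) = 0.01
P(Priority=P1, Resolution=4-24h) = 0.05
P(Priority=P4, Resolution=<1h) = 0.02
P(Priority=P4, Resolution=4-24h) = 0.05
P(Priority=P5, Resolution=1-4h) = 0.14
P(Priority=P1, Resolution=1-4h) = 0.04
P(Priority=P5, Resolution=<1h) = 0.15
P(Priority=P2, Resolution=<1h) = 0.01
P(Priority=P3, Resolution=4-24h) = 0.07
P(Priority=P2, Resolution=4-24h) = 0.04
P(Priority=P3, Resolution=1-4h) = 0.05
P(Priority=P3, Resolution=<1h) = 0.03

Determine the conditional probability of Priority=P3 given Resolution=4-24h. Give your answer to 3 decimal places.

P(Resolution=4-24h) = 0.05 + 0.04 + 0.07 + 0.05 + 0.06 = 0.27.
P(Priority=P3 | Resolution=4-24h) = 0.07/0.27 = 0.259.

0.259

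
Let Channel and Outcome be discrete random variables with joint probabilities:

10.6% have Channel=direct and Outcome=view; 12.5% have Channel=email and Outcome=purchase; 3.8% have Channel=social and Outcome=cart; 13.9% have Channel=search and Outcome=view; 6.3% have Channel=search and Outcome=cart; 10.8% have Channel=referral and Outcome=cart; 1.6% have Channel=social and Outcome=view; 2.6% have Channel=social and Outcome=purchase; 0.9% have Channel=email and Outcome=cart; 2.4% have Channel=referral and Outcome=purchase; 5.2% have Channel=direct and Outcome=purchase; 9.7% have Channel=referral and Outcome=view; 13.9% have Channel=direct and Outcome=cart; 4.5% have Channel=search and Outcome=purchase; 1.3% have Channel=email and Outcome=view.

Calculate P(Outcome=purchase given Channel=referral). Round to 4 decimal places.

P(Channel=referral) = 0.097 + 0.108 + 0.024 = 0.229.
P(Outcome=purchase | Channel=referral) = 0.024/0.229 = 0.1048.

0.1048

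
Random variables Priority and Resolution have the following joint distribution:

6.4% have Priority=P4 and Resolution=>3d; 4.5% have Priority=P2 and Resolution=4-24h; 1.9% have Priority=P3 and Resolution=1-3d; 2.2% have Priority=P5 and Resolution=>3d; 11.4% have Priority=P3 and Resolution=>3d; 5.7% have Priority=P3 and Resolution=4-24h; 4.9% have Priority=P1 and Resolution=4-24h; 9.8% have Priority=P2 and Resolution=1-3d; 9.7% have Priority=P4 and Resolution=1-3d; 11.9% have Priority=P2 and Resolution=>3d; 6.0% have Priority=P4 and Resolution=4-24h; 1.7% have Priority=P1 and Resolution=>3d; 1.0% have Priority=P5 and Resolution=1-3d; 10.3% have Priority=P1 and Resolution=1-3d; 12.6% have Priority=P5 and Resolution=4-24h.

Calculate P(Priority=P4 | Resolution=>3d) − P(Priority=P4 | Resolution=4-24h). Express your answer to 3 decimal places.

0.012

P(Resolution=>3d) = 0.017 + 0.119 + 0.114 + 0.064 + 0.022 = 0.336; P(Priority=P4 | Resolution=>3d) = 0.064/0.336 = 0.1905.
P(Resolution=4-24h) = 0.049 + 0.045 + 0.057 + 0.060 + 0.126 = 0.337; P(Priority=P4 | Resolution=4-24h) = 0.060/0.337 = 0.1780.
Difference = 0.012.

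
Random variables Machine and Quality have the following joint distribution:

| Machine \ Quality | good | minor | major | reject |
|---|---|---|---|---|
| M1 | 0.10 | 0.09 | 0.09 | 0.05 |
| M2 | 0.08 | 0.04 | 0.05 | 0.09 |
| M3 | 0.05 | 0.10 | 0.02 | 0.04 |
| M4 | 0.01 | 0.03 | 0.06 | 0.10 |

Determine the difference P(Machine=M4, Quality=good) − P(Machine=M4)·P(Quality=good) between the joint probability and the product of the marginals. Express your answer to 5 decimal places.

-0.03800

P(Machine=M4) = 0.01 + 0.03 + 0.06 + 0.10 = 0.20.
P(Quality=good) = 0.10 + 0.08 + 0.05 + 0.01 = 0.24.
P(Machine=M4, Quality=good) − P(Machine=M4)P(Quality=good) = 0.01 − 0.20×0.24 = -0.03800.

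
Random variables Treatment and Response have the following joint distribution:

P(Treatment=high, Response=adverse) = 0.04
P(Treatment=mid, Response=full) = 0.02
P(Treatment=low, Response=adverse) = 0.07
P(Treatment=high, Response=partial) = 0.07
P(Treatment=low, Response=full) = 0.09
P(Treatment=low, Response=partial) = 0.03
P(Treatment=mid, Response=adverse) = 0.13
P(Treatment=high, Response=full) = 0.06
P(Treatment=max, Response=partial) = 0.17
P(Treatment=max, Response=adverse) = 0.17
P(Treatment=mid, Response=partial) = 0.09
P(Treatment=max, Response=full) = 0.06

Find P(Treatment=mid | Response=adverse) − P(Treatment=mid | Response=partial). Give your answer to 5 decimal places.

P(Response=adverse) = 0.07 + 0.13 + 0.04 + 0.17 = 0.41; P(Treatment=mid | Response=adverse) = 0.13/0.41 = 0.317073.
P(Response=partial) = 0.03 + 0.09 + 0.07 + 0.17 = 0.36; P(Treatment=mid | Response=partial) = 0.09/0.36 = 0.250000.
Difference = 0.06707.

0.06707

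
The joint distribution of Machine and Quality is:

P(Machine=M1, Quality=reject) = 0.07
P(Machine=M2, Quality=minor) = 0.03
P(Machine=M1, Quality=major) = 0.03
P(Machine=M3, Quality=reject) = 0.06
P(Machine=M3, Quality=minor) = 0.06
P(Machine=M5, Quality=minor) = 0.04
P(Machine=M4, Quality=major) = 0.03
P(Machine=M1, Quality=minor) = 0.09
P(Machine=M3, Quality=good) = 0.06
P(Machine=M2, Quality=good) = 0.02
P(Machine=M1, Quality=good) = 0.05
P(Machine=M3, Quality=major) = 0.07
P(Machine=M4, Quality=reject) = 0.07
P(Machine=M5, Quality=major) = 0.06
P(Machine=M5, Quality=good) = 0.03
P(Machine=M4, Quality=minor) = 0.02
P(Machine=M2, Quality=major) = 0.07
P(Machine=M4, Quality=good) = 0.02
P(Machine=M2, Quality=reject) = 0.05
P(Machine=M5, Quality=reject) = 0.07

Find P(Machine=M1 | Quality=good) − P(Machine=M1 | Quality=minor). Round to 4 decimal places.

P(Quality=good) = 0.05 + 0.02 + 0.06 + 0.02 + 0.03 = 0.18; P(Machine=M1 | Quality=good) = 0.05/0.18 = 0.27778.
P(Quality=minor) = 0.09 + 0.03 + 0.06 + 0.02 + 0.04 = 0.24; P(Machine=M1 | Quality=minor) = 0.09/0.24 = 0.37500.
Difference = -0.0972.

-0.0972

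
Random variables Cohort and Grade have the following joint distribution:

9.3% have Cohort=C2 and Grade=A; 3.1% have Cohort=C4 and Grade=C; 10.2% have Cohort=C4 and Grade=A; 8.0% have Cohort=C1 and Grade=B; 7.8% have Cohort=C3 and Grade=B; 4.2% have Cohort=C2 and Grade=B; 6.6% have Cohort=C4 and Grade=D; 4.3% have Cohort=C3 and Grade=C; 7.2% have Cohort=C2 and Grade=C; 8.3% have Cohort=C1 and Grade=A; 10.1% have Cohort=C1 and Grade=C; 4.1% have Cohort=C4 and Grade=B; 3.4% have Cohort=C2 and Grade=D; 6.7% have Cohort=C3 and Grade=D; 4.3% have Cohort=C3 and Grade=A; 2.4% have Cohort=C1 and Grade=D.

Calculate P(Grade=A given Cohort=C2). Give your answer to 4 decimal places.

0.3859

P(Cohort=C2) = 0.093 + 0.042 + 0.072 + 0.034 = 0.241.
P(Grade=A | Cohort=C2) = 0.093/0.241 = 0.3859.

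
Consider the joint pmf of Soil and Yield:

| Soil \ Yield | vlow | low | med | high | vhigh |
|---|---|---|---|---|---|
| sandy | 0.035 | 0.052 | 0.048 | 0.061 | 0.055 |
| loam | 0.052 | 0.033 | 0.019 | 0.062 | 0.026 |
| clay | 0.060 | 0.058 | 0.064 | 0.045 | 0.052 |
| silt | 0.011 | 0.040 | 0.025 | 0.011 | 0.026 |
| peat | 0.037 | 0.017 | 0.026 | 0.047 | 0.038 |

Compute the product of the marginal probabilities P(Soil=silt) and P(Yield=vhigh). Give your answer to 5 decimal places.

0.02226

P(Soil=silt) = 0.011 + 0.040 + 0.025 + 0.011 + 0.026 = 0.113.
P(Yield=vhigh) = 0.055 + 0.026 + 0.052 + 0.026 + 0.038 = 0.197.
Product: 0.113 × 0.197 = 0.02226.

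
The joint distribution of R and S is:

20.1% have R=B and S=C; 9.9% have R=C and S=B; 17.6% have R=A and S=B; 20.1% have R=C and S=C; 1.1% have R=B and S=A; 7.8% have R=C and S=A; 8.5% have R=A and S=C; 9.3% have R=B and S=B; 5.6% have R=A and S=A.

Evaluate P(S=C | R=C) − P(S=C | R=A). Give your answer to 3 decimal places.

P(R=C) = 0.078 + 0.099 + 0.201 = 0.378; P(S=C | R=C) = 0.201/0.378 = 0.5317.
P(R=A) = 0.056 + 0.176 + 0.085 = 0.317; P(S=C | R=A) = 0.085/0.317 = 0.2681.
Difference = 0.264.

0.264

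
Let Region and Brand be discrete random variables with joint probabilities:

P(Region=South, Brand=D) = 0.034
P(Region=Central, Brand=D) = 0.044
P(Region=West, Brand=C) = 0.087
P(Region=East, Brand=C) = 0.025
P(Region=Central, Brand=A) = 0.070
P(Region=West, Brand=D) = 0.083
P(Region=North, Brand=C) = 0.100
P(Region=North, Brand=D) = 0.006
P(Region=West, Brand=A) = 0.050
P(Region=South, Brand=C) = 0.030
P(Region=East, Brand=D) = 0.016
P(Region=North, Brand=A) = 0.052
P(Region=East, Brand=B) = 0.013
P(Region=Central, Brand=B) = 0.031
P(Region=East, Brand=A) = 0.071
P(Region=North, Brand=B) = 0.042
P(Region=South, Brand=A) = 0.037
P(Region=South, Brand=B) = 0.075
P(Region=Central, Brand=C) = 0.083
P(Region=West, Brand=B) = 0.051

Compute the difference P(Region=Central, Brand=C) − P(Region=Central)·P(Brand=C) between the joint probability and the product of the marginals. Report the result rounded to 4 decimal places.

0.0089

P(Region=Central) = 0.070 + 0.031 + 0.083 + 0.044 = 0.228.
P(Brand=C) = 0.100 + 0.030 + 0.025 + 0.087 + 0.083 = 0.325.
P(Region=Central, Brand=C) − P(Region=Central)P(Brand=C) = 0.083 − 0.228×0.325 = 0.0089.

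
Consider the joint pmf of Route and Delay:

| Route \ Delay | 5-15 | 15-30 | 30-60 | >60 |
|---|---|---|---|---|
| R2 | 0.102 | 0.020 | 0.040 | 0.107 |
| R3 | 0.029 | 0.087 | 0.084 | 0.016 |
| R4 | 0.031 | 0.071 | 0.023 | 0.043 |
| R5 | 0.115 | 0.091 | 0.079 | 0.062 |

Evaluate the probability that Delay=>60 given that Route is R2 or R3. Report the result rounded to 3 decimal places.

P(Route=R2) = 0.102 + 0.020 + 0.040 + 0.107 = 0.269.
P(Route=R3) = 0.029 + 0.087 + 0.084 + 0.016 = 0.216.
P(Route ∈ {R2, R3}) = 0.269 + 0.216 = 0.485; P(Delay=>60, Route ∈ {R2, R3}) = 0.107 + 0.016 = 0.123.
P(Delay=>60 | Route ∈ {R2, R3}) = 0.123/0.485 = 0.254.

0.254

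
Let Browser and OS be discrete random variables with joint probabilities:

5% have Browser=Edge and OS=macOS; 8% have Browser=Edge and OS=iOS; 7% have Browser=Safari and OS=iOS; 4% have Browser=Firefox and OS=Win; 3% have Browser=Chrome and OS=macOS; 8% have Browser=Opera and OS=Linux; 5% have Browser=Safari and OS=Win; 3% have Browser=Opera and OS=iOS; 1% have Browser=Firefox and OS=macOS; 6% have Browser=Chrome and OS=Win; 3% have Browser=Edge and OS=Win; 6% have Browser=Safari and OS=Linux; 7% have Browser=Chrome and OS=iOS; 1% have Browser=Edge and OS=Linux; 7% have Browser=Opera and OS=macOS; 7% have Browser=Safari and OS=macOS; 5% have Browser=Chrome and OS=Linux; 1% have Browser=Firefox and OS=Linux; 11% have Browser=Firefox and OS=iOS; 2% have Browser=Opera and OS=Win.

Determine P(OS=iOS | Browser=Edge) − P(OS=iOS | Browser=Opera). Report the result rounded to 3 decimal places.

P(Browser=Edge) = 0.03 + 0.05 + 0.01 + 0.08 = 0.17; P(OS=iOS | Browser=Edge) = 0.08/0.17 = 0.4706.
P(Browser=Opera) = 0.02 + 0.07 + 0.08 + 0.03 = 0.20; P(OS=iOS | Browser=Opera) = 0.03/0.20 = 0.1500.
Difference = 0.321.

0.321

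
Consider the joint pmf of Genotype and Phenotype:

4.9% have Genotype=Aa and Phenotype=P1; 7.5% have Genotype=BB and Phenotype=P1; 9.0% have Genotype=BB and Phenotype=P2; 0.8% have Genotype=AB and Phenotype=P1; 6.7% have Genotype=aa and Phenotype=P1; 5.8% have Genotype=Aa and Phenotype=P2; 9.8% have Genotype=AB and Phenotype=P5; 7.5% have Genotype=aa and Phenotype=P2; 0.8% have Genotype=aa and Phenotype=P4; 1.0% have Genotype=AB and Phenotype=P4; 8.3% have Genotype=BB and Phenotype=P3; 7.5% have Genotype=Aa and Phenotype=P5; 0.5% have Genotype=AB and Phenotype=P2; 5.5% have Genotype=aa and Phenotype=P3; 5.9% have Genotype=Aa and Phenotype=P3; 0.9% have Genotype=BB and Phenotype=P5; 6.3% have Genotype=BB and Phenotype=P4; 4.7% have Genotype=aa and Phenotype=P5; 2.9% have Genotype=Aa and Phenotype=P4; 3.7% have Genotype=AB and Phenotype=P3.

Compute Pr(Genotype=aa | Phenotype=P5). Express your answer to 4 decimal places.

0.2052

P(Phenotype=P5) = 0.075 + 0.047 + 0.098 + 0.009 = 0.229.
P(Genotype=aa | Phenotype=P5) = 0.047/0.229 = 0.2052.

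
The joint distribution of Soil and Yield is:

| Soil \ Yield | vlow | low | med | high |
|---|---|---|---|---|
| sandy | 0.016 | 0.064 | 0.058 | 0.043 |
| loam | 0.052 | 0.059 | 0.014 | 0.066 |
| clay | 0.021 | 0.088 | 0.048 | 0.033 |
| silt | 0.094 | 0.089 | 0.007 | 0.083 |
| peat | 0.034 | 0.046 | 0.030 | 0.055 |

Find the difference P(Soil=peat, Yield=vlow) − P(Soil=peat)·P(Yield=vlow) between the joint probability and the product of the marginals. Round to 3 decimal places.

P(Soil=peat) = 0.034 + 0.046 + 0.030 + 0.055 = 0.165.
P(Yield=vlow) = 0.016 + 0.052 + 0.021 + 0.094 + 0.034 = 0.217.
P(Soil=peat, Yield=vlow) − P(Soil=peat)P(Yield=vlow) = 0.034 − 0.165×0.217 = -0.002.

-0.002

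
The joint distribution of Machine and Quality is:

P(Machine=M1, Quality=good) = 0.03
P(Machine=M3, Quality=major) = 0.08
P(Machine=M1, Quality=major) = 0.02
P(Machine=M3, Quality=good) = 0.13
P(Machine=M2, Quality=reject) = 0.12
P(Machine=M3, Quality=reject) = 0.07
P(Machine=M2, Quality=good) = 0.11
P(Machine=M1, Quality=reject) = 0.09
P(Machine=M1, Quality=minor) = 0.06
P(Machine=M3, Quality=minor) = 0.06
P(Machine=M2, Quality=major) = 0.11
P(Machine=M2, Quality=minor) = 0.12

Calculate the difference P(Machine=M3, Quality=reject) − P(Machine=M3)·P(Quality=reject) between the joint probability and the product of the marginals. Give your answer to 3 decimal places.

P(Machine=M3) = 0.13 + 0.06 + 0.08 + 0.07 = 0.34.
P(Quality=reject) = 0.09 + 0.12 + 0.07 = 0.28.
P(Machine=M3, Quality=reject) − P(Machine=M3)P(Quality=reject) = 0.07 − 0.34×0.28 = -0.025.

-0.025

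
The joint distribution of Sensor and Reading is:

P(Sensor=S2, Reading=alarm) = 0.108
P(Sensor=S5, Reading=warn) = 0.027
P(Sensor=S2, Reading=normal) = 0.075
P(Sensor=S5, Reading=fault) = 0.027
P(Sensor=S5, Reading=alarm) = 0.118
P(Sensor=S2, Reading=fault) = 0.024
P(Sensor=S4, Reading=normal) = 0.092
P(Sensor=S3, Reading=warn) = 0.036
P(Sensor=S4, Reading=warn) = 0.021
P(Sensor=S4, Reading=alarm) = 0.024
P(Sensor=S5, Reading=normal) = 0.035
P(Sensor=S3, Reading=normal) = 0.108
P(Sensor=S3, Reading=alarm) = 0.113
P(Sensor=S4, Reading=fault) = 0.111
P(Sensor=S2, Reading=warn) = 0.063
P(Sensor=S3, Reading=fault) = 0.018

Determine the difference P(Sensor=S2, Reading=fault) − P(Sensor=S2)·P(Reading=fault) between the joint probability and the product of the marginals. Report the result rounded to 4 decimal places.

-0.0246

P(Sensor=S2) = 0.075 + 0.063 + 0.108 + 0.024 = 0.270.
P(Reading=fault) = 0.024 + 0.018 + 0.111 + 0.027 = 0.180.
P(Sensor=S2, Reading=fault) − P(Sensor=S2)P(Reading=fault) = 0.024 − 0.270×0.180 = -0.0246.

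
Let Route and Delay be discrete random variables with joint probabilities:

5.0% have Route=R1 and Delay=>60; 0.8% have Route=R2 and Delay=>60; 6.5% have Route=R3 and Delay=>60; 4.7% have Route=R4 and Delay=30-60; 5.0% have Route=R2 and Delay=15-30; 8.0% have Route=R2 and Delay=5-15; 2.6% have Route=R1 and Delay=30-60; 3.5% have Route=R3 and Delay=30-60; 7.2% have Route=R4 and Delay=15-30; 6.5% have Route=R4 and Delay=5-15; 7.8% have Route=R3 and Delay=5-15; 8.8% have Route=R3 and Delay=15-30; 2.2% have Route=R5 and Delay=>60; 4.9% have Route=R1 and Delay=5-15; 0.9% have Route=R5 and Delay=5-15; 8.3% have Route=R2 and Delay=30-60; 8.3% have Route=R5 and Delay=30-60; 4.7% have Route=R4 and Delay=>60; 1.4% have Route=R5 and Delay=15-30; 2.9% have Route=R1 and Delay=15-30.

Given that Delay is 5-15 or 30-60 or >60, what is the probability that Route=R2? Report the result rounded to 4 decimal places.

0.2289

P(Delay=5-15) = 0.049 + 0.080 + 0.078 + 0.065 + 0.009 = 0.281.
P(Delay=30-60) = 0.026 + 0.083 + 0.035 + 0.047 + 0.083 = 0.274.
P(Delay=>60) = 0.050 + 0.008 + 0.065 + 0.047 + 0.022 = 0.192.
P(Delay ∈ {5-15, 30-60, >60}) = 0.281 + 0.274 + 0.192 = 0.747; P(Route=R2, Delay ∈ {5-15, 30-60, >60}) = 0.080 + 0.083 + 0.008 = 0.171.
P(Route=R2 | Delay ∈ {5-15, 30-60, >60}) = 0.171/0.747 = 0.2289.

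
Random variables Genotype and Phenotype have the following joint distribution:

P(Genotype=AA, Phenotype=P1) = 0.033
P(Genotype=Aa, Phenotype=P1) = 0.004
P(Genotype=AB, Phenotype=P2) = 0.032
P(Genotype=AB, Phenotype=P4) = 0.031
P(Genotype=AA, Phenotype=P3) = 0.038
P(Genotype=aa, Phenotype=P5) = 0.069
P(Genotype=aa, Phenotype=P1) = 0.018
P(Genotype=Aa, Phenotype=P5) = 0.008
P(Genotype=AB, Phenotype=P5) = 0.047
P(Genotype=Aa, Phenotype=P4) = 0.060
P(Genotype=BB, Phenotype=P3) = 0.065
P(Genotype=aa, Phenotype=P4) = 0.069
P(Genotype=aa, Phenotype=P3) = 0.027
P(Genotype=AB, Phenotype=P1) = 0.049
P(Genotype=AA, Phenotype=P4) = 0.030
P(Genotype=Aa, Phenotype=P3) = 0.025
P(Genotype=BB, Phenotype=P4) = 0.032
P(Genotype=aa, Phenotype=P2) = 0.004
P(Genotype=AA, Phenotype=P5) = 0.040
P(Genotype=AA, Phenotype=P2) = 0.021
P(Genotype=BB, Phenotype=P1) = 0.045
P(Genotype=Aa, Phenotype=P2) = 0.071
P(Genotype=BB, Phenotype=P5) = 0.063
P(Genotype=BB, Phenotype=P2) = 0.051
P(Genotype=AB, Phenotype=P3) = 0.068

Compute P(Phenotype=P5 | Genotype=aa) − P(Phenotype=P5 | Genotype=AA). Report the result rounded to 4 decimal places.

P(Genotype=aa) = 0.018 + 0.004 + 0.027 + 0.069 + 0.069 = 0.187; P(Phenotype=P5 | Genotype=aa) = 0.069/0.187 = 0.36898.
P(Genotype=AA) = 0.033 + 0.021 + 0.038 + 0.030 + 0.040 = 0.162; P(Phenotype=P5 | Genotype=AA) = 0.040/0.162 = 0.24691.
Difference = 0.1221.

0.1221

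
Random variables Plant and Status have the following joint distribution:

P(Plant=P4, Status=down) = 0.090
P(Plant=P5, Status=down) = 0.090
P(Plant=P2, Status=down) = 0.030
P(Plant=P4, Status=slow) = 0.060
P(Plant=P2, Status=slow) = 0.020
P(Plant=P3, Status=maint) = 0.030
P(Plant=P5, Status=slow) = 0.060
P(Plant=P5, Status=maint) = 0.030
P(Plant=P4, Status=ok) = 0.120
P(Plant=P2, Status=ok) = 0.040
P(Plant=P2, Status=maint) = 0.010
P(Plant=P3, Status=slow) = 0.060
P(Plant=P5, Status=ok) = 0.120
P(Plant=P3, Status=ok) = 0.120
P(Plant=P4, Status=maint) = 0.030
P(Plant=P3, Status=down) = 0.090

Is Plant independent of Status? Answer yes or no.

yes

Every cell satisfies P(Plant,Status) = P(Plant)·P(Status). For instance P(Plant=P2) = 0.100, P(Status=maint) = 0.100, and 0.100×0.100 = 0.010 matches the joint entry. So Plant and Status are independent.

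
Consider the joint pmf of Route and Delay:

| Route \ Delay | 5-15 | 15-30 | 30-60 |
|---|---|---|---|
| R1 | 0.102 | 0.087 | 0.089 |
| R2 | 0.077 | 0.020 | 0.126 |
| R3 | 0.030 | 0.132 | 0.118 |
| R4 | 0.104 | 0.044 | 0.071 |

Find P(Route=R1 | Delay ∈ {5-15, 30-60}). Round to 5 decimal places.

0.26639

P(Delay=5-15) = 0.102 + 0.077 + 0.030 + 0.104 = 0.313.
P(Delay=30-60) = 0.089 + 0.126 + 0.118 + 0.071 = 0.404.
P(Delay ∈ {5-15, 30-60}) = 0.313 + 0.404 = 0.717; P(Route=R1, Delay ∈ {5-15, 30-60}) = 0.102 + 0.089 = 0.191.
P(Route=R1 | Delay ∈ {5-15, 30-60}) = 0.191/0.717 = 0.26639.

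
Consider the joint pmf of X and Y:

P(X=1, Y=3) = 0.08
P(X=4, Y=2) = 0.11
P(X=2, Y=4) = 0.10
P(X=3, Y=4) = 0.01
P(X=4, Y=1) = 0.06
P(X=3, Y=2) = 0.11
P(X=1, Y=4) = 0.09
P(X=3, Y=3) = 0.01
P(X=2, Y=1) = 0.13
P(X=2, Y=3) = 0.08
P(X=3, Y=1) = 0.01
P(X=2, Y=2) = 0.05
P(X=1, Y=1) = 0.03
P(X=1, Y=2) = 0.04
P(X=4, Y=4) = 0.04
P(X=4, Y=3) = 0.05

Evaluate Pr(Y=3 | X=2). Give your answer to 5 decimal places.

0.22222

P(X=2) = 0.13 + 0.05 + 0.08 + 0.10 = 0.36.
P(Y=3 | X=2) = 0.08/0.36 = 0.22222.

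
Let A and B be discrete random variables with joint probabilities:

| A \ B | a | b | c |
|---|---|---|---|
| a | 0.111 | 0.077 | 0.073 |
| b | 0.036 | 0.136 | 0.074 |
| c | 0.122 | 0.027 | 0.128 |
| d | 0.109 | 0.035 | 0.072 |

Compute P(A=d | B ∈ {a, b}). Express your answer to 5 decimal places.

0.22052

P(B=a) = 0.111 + 0.036 + 0.122 + 0.109 = 0.378.
P(B=b) = 0.077 + 0.136 + 0.027 + 0.035 = 0.275.
P(B ∈ {a, b}) = 0.378 + 0.275 = 0.653; P(A=d, B ∈ {a, b}) = 0.109 + 0.035 = 0.144.
P(A=d | B ∈ {a, b}) = 0.144/0.653 = 0.22052.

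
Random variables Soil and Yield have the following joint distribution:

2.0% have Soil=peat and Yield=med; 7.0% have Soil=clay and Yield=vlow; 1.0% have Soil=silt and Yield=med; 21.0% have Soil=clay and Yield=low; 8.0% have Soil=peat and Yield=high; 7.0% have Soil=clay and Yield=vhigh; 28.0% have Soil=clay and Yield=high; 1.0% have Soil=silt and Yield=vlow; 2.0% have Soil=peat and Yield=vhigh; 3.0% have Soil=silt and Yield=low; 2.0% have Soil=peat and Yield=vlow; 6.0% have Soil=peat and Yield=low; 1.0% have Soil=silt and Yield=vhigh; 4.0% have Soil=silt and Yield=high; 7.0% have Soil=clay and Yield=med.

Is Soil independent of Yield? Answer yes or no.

yes

Every cell satisfies P(Soil,Yield) = P(Soil)·P(Yield). For instance P(Soil=peat) = 0.200, P(Yield=high) = 0.400, and 0.200×0.400 = 0.080 matches the joint entry. So Soil and Yield are independent.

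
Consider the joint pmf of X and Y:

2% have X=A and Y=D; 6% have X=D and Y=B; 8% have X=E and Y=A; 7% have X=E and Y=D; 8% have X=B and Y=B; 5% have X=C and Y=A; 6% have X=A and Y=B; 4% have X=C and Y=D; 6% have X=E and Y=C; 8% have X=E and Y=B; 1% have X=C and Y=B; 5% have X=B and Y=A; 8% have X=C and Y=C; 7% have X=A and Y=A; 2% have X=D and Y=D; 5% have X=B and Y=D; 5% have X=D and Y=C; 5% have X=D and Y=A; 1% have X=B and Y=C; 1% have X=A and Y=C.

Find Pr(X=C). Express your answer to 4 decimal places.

0.1800

P(X=C) = 0.05 + 0.01 + 0.08 + 0.04 = 0.18.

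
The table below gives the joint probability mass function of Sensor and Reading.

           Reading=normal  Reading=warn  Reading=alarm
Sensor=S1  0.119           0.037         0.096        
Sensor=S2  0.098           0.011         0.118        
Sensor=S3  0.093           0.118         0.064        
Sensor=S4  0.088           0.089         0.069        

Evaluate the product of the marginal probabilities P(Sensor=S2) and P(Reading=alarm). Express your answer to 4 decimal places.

0.0788

P(Sensor=S2) = 0.098 + 0.011 + 0.118 = 0.227.
P(Reading=alarm) = 0.096 + 0.118 + 0.064 + 0.069 = 0.347.
Product: 0.227 × 0.347 = 0.0788.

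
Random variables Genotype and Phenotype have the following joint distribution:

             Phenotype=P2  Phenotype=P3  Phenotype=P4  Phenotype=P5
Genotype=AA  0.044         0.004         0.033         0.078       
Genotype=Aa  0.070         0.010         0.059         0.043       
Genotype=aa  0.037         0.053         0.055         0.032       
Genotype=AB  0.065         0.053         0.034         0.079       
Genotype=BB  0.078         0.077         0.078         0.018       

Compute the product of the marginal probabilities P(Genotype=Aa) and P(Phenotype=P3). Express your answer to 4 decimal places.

0.0359

P(Genotype=Aa) = 0.070 + 0.010 + 0.059 + 0.043 = 0.182.
P(Phenotype=P3) = 0.004 + 0.010 + 0.053 + 0.053 + 0.077 = 0.197.
Product: 0.182 × 0.197 = 0.0359.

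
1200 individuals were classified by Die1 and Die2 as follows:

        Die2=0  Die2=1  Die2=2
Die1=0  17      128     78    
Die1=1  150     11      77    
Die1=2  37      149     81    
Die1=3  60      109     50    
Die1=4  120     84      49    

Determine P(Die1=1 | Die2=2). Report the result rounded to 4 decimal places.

0.2299

Total with Die2=2: 78 + 77 + 81 + 50 + 49 = 335.
P(Die1=1 | Die2=2) = 77/335 = 0.2299.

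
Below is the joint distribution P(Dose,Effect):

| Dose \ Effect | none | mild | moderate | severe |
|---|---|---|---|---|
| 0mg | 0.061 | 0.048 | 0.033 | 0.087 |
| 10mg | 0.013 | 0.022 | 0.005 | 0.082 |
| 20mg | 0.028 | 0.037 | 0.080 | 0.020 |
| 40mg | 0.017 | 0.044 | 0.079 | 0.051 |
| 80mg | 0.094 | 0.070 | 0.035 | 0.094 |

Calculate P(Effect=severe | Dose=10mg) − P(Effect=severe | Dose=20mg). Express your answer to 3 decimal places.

P(Dose=10mg) = 0.013 + 0.022 + 0.005 + 0.082 = 0.122; P(Effect=severe | Dose=10mg) = 0.082/0.122 = 0.6721.
P(Dose=20mg) = 0.028 + 0.037 + 0.080 + 0.020 = 0.165; P(Effect=severe | Dose=20mg) = 0.020/0.165 = 0.1212.
Difference = 0.551.

0.551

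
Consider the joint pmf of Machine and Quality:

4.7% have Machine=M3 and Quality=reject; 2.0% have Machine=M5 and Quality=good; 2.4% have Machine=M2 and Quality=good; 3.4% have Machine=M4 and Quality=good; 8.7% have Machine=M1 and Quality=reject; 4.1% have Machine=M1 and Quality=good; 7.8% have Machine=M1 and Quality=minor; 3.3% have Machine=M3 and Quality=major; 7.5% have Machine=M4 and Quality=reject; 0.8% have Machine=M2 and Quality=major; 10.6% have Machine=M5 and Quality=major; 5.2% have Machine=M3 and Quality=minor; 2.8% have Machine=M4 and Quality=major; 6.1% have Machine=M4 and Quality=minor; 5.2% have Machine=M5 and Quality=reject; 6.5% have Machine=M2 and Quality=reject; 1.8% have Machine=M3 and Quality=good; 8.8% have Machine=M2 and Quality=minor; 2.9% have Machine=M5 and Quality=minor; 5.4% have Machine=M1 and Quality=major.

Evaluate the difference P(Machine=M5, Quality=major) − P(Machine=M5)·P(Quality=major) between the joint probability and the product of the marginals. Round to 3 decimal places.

0.059

P(Machine=M5) = 0.020 + 0.029 + 0.106 + 0.052 = 0.207.
P(Quality=major) = 0.054 + 0.008 + 0.033 + 0.028 + 0.106 = 0.229.
P(Machine=M5, Quality=major) − P(Machine=M5)P(Quality=major) = 0.106 − 0.207×0.229 = 0.059.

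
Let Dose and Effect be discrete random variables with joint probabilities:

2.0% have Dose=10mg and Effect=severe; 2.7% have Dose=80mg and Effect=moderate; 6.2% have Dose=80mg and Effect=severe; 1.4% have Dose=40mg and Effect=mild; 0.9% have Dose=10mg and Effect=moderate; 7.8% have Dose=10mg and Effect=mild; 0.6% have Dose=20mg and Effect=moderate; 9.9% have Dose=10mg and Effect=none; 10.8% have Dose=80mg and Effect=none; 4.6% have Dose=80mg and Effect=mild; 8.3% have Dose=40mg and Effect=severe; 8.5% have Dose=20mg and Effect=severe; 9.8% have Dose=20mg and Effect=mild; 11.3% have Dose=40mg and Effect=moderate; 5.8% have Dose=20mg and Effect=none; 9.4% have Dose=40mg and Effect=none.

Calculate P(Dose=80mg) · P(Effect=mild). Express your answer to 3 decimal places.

0.057

P(Dose=80mg) = 0.108 + 0.046 + 0.027 + 0.062 = 0.243.
P(Effect=mild) = 0.078 + 0.098 + 0.014 + 0.046 = 0.236.
Product: 0.243 × 0.236 = 0.057.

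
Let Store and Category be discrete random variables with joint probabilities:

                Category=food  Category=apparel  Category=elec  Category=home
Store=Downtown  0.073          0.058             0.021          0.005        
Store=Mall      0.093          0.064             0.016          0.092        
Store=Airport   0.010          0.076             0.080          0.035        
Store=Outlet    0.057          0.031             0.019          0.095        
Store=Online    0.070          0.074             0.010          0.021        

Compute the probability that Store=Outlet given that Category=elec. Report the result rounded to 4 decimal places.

0.1301

P(Category=elec) = 0.021 + 0.016 + 0.080 + 0.019 + 0.010 = 0.146.
P(Store=Outlet | Category=elec) = 0.019/0.146 = 0.1301.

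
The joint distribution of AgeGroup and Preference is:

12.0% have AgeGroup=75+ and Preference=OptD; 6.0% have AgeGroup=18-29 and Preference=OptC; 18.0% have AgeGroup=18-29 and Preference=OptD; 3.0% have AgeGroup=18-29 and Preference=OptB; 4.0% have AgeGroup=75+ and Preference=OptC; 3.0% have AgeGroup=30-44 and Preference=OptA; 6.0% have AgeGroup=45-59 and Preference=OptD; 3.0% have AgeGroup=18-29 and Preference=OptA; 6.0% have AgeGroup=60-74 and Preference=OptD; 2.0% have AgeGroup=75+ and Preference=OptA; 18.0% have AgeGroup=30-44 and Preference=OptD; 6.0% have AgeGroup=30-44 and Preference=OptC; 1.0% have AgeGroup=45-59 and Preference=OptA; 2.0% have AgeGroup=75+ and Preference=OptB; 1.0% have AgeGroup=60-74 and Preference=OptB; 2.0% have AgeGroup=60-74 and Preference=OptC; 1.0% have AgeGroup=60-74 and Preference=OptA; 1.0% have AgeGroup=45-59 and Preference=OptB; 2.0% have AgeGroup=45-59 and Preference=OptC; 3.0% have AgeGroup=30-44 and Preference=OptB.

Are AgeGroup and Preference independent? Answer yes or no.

yes

Every cell satisfies P(AgeGroup,Preference) = P(AgeGroup)·P(Preference). For instance P(AgeGroup=75+) = 0.200, P(Preference=OptB) = 0.100, and 0.200×0.100 = 0.020 matches the joint entry. So AgeGroup and Preference are independent.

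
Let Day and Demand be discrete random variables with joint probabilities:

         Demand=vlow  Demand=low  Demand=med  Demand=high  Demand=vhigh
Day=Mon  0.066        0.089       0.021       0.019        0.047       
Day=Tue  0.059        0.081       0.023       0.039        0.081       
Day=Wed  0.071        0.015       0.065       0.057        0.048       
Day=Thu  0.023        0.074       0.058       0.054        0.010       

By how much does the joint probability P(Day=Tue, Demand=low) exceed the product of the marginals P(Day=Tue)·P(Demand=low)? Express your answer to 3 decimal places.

P(Day=Tue) = 0.059 + 0.081 + 0.023 + 0.039 + 0.081 = 0.283.
P(Demand=low) = 0.089 + 0.081 + 0.015 + 0.074 = 0.259.
P(Day=Tue, Demand=low) − P(Day=Tue)P(Demand=low) = 0.081 − 0.283×0.259 = 0.008.

0.008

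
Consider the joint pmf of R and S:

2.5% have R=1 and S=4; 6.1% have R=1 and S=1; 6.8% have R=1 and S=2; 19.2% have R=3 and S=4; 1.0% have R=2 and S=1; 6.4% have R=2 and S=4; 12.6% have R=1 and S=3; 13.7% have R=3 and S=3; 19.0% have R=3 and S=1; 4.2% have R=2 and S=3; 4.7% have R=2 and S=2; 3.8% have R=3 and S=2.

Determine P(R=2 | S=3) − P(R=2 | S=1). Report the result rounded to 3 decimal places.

P(S=3) = 0.126 + 0.042 + 0.137 = 0.305; P(R=2 | S=3) = 0.042/0.305 = 0.1377.
P(S=1) = 0.061 + 0.010 + 0.190 = 0.261; P(R=2 | S=1) = 0.010/0.261 = 0.0383.
Difference = 0.099.

0.099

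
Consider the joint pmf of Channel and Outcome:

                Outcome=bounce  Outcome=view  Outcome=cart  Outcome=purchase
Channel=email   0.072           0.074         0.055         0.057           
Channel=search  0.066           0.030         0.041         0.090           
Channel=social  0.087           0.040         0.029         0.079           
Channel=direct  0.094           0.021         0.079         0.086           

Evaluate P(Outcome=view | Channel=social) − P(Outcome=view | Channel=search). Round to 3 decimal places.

P(Channel=social) = 0.087 + 0.040 + 0.029 + 0.079 = 0.235; P(Outcome=view | Channel=social) = 0.040/0.235 = 0.1702.
P(Channel=search) = 0.066 + 0.030 + 0.041 + 0.090 = 0.227; P(Outcome=view | Channel=search) = 0.030/0.227 = 0.1322.
Difference = 0.038.

0.038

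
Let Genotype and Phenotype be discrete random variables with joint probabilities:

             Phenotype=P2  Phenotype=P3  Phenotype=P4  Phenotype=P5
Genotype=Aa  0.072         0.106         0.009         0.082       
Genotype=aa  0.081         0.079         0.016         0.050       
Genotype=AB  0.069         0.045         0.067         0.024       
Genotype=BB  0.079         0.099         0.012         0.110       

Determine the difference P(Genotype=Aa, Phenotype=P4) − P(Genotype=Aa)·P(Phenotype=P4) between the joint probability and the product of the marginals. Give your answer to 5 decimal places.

P(Genotype=Aa) = 0.072 + 0.106 + 0.009 + 0.082 = 0.269.
P(Phenotype=P4) = 0.009 + 0.016 + 0.067 + 0.012 = 0.104.
P(Genotype=Aa, Phenotype=P4) − P(Genotype=Aa)P(Phenotype=P4) = 0.009 − 0.269×0.104 = -0.01898.

-0.01898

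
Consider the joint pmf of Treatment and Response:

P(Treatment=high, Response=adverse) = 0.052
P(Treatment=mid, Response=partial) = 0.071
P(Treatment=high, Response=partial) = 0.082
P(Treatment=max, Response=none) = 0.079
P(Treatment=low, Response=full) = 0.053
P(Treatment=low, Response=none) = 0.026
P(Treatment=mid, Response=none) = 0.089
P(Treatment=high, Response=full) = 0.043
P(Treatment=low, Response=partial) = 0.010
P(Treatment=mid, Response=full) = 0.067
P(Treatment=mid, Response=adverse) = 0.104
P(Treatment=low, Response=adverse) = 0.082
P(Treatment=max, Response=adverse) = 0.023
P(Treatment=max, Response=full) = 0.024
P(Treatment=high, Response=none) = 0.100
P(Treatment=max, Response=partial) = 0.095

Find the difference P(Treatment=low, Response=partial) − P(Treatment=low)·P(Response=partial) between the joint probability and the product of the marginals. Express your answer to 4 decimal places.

P(Treatment=low) = 0.026 + 0.010 + 0.053 + 0.082 = 0.171.
P(Response=partial) = 0.010 + 0.071 + 0.082 + 0.095 = 0.258.
P(Treatment=low, Response=partial) − P(Treatment=low)P(Response=partial) = 0.010 − 0.171×0.258 = -0.0341.

-0.0341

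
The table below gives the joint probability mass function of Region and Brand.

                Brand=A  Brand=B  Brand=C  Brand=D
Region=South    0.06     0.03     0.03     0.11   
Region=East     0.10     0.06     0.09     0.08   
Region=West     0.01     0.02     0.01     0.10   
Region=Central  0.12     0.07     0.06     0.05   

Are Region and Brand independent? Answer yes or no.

P(Region=West) = 0.14 and P(Brand=D) = 0.34, so their product is 0.0476, but P(Region=West, Brand=D) = 0.10. Since these differ, Region and Brand are not independent.

no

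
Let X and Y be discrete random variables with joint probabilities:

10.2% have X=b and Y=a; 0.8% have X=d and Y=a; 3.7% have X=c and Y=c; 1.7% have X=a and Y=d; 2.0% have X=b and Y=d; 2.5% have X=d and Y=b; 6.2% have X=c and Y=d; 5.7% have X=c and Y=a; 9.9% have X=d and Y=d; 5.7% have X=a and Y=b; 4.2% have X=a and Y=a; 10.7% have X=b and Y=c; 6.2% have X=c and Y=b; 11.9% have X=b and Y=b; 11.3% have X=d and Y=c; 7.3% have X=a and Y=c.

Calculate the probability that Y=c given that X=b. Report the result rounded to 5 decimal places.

0.30747

P(X=b) = 0.102 + 0.119 + 0.107 + 0.020 = 0.348.
P(Y=c | X=b) = 0.107/0.348 = 0.30747.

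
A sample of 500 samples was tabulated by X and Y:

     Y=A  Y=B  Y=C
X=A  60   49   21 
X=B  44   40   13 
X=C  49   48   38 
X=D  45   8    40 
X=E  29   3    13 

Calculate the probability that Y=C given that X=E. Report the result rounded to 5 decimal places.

0.28889

Total with X=E: 29 + 3 + 13 = 45.
P(Y=C | X=E) = 13/45 = 0.28889.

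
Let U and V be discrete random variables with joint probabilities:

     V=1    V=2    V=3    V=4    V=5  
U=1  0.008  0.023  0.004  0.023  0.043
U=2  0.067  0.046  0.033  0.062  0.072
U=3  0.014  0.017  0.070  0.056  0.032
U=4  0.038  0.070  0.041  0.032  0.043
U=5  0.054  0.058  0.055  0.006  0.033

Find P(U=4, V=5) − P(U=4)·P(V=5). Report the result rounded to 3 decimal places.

P(U=4) = 0.038 + 0.070 + 0.041 + 0.032 + 0.043 = 0.224.
P(V=5) = 0.043 + 0.072 + 0.032 + 0.043 + 0.033 = 0.223.
P(U=4, V=5) − P(U=4)P(V=5) = 0.043 − 0.224×0.223 = -0.007.

-0.007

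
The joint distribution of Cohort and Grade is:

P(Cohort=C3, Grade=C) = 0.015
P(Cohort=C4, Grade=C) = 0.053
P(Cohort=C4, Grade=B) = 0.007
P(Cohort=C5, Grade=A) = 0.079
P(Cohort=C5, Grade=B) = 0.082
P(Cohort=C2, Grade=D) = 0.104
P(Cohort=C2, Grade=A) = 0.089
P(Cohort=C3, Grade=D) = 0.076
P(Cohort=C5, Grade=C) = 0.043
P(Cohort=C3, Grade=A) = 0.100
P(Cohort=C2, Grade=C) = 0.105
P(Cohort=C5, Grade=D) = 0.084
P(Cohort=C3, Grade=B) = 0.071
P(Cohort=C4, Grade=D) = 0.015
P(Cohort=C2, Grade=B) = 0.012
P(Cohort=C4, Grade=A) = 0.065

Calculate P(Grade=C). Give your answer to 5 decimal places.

P(Grade=C) = 0.105 + 0.015 + 0.053 + 0.043 = 0.216.

0.21600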